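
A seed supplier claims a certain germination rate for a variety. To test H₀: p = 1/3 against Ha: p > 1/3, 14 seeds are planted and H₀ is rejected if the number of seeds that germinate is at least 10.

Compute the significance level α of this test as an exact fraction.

The Type I error probability is α = P(K ≥ 10) computed under H₀, where K ~ Binomial(14, 1/3).
Summing C(14,j)(1/3)^j(2/3)^{14−j} for j = 10,…,14 gives 19321/4782969.

19321/4782969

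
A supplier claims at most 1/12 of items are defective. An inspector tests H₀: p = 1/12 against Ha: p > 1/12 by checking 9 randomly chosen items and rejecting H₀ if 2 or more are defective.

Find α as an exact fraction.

218150683/1289945088

The significance level is the probability, assuming p = 1/12, of seeing 2 or more defectives in 9 draws.
α = 1 − P(Y ≤ 1) = 1 − 1071794405/1289945088 = 218150683/1289945088.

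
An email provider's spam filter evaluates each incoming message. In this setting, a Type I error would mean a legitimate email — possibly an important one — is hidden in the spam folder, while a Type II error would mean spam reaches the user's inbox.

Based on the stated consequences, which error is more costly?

The Type I consequence (a legitimate email — possibly an important one — is hidden in the spam folder) is more severe than the Type II consequence (spam reaches the user's inbox).

Type I error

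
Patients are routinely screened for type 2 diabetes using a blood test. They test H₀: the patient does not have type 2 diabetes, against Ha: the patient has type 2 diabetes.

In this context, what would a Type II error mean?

A Type II error is failing to reject H₀ when H₀ is false.
Here that means clearing the patient as negative when actually the patient has type 2 diabetes.

A Type II error would mean concluding that the patient does not have type 2 diabetes (or at least failing to establish that the patient has type 2 diabetes) when in fact the patient has type 2 diabetes.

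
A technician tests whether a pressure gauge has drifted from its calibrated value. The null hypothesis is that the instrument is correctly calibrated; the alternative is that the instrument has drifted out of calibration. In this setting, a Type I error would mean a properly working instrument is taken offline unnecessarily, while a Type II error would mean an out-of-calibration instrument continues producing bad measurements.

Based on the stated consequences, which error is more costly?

The Type II consequence (an out-of-calibration instrument continues producing bad measurements) is more severe than the Type I consequence (a properly working instrument is taken offline unnecessarily).

Type II error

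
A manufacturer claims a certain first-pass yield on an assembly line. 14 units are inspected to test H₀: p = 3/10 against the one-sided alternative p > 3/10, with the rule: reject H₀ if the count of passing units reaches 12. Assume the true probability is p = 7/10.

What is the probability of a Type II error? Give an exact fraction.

Under the alternative p = 7/10, S ~ Binomial(14, 7/10); β is the probability the test does not reject, P(S < 12).
Summing C(14,j)·(7/10)^j·(3/10)^{14-j} for j = 0..11 gives 41958212136219/50000000000000.

41958212136219/50000000000000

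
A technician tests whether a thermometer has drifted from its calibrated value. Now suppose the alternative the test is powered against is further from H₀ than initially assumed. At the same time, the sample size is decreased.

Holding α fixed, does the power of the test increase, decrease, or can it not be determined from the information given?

Cannot be determined from the information given.

The first change alone would make β decrease; the second alone would make β increase. Which effect dominates depends on the magnitudes, which are not given.
Since power = 1 − β, the effect on power is likewise indeterminate.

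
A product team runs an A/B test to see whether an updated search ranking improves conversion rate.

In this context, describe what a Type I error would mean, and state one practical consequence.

With the conventional null hypothesis that the new design has no effect on conversion rate:
A Type I error is rejecting H₀ when H₀ is true.
Here that means shipping the new feature to all users when actually the new design has no effect on conversion rate.

A Type I error would mean concluding that the new design increases conversion rate when in fact the new design has no effect on conversion rate. Consequence: engineering effort is spent shipping a change that doesn't actually help.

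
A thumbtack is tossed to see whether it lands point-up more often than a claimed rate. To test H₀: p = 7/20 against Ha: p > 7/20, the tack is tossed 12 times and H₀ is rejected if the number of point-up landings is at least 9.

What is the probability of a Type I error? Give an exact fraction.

The Type I error probability is α = P(K ≥ 9) computed under H₀, where K ~ Binomial(12, 7/20).
P(K ≥ 9) = Σ_{j=9}^{12} C(12,j)·(7/20)^j·(13/20)^{12-j} = 4595509118767/819200000000000.

4595509118767/819200000000000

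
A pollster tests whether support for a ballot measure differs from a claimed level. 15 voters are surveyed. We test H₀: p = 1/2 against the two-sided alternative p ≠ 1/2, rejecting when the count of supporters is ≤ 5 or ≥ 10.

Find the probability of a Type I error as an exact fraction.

The significance level is the null-hypothesis probability of the rejection region {≤5} ∪ {≥10}.
The two tails are symmetric, so α = 2·(1 + 15 + 105 + 455 + 1365 + 3003)/2^15 = 9888/32768 = 309/1024.

309/1024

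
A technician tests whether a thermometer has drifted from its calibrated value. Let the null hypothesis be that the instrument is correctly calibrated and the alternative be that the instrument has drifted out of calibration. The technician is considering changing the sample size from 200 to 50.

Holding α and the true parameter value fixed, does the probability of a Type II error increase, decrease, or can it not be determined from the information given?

It increases.

With less data the test statistic is noisier; under Ha, more outcomes land inside the acceptance region.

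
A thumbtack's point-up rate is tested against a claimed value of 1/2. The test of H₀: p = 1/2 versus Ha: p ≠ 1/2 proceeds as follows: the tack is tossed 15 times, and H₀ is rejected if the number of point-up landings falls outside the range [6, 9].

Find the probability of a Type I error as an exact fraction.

α = P(X ≤ 5 or X ≥ 10 | p = 1/2), X ~ Binomial(15, 1/2).
By symmetry, α = 2·P(X ≤ 5) = 2·(1 + 15 + 105 + 455 + 1365 + 3003)/32768 = 9888/32768 = 309/1024.

309/1024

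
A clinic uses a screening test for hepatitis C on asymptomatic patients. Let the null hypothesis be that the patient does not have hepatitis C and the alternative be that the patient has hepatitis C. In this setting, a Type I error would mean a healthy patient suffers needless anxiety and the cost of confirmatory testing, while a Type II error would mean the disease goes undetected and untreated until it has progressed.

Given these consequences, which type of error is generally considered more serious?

Type II error

The Type II consequence (the disease goes undetected and untreated until it has progressed) is more severe than the Type I consequence (a healthy patient suffers needless anxiety and the cost of confirmatory testing).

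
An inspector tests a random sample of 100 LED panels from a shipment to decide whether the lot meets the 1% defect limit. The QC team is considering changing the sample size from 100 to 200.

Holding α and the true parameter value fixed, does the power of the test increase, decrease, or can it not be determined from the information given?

A larger sample reduces the standard error, pulling the sampling distribution under Ha further from the non-rejection region.
Since power = 1 − β and β decreases, power increases.

It increases.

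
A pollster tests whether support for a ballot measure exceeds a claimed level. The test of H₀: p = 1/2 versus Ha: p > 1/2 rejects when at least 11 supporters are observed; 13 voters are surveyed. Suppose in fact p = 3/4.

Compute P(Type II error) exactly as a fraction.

22394171/33554432

A Type II error is failing to reject when Ha holds: with p = 3/4, β = P(X ≤ 10).
Equivalently, β = 1 − P(X ≥ 11) = 22394171/33554432.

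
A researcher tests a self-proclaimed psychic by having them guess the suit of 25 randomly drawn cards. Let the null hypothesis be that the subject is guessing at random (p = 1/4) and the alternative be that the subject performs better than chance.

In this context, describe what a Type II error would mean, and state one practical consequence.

A Type II error would mean concluding that the subject is guessing at random (p = 1/4) (or at least failing to establish that the subject performs better than chance) when in fact the subject performs better than chance. Consequence: genuine ability (if it existed) would go unrecognized.

A Type II error is failing to reject H₀ when H₀ is false.
Here that means concluding there is no evidence of ability when actually the subject performs better than chance.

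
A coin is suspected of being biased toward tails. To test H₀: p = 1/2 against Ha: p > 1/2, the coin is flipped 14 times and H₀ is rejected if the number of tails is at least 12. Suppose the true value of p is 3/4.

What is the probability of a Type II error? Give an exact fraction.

A Type II error is failing to reject when Ha holds: with p = 3/4, β = P(Y ≤ 11).
Equivalently, β = 1 − P(Y ≥ 12) = 96485417/134217728.

96485417/134217728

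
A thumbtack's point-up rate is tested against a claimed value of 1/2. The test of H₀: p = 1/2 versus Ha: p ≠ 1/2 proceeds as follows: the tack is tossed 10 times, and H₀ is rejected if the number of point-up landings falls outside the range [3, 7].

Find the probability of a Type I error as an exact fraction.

7/64

Under H₀, Y ~ Binomial(10, 1/2); α is the probability of landing in either tail, P(Y ≤ 2) + P(Y ≥ 8).
The two tails are symmetric, so α = 2·(1 + 10 + 45)/2^10 = 112/1024 = 7/64.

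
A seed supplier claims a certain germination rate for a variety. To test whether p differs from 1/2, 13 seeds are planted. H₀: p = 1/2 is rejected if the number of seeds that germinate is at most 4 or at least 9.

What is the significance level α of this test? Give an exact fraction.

α = P(S ≤ 4 or S ≥ 9 | p = 1/2), S ~ Binomial(13, 1/2).
The two tails are symmetric, so α = 2·(1 + 13 + 78 + 286 + 715)/2^13 = 2186/8192 = 1093/4096.

1093/4096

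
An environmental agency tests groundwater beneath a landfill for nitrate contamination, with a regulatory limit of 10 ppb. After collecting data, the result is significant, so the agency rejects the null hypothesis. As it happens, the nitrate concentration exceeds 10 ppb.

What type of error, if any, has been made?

No error — this is a correct decision.

The conventional null hypothesis here is that the nitrate concentration is at or below 10 ppb (safe).
The test rejected a false H₀ — the decision matches the true state.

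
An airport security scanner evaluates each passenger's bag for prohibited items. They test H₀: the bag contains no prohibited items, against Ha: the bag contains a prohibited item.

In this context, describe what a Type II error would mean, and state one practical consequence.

A Type II error is failing to reject H₀ when H₀ is false.
Here that means letting the bag through when actually the bag contains a prohibited item.

A Type II error would mean concluding that the bag contains no prohibited items (or at least failing to establish that the bag contains a prohibited item) when in fact the bag contains a prohibited item. Consequence: a prohibited item passes through security undetected.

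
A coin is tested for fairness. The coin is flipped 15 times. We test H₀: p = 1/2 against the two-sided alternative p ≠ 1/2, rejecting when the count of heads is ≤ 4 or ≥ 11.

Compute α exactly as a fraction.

1941/16384

α = P(S ≤ 4 or S ≥ 11 | p = 1/2), S ~ Binomial(15, 1/2).
Each tail has probability (1 + 15 + 105 + 455 + 1365)/32768; doubling gives α = 3882/32768 = 1941/16384.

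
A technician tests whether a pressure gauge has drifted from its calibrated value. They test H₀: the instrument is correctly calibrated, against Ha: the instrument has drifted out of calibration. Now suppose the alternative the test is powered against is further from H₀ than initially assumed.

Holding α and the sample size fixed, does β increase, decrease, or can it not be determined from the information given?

It decreases.

A bigger departure from H₀ is easier for the test to detect, so it fails to reject less often.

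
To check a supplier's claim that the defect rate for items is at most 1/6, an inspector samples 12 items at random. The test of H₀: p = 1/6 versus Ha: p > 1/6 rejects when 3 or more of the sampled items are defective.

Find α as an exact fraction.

α = P(reject H₀ | H₀ true) = P(Y ≥ 3 | p = 1/6), Y ~ Binomial(12, 1/6).
Via the complement, α = 1 − Σ_{j=0}^{2} C(12,j)(1/6)^j(5/6)^{12-j} = 702172961/2176782336.

702172961/2176782336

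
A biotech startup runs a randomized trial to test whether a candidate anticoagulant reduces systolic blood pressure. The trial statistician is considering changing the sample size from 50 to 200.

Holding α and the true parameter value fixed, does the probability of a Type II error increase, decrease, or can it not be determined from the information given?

It decreases.

A larger sample reduces the standard error, pulling the sampling distribution under Ha further from the non-rejection region.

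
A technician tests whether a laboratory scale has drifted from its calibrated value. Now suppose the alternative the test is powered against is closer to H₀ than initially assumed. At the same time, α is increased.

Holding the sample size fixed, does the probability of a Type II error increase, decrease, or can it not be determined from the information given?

Cannot be determined from the information given.

The first change alone would make β increase; the second alone would make β decrease. Which effect dominates depends on the magnitudes, which are not given.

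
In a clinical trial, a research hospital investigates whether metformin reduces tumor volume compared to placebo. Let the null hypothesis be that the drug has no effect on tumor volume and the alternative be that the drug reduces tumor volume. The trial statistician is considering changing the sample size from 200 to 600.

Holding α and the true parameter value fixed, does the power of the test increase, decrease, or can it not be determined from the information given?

It increases.

More data shrinks sampling variability; the test statistic under Ha concentrates further from the null value, making rejection more likely.
Since power = 1 − β and β decreases, power increases.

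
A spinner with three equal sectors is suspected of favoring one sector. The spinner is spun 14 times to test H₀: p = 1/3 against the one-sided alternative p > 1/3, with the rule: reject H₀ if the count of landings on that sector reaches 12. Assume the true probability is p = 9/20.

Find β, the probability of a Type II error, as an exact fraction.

A Type II error is failing to reject when Ha holds: with p = 9/20, β = P(X ≤ 11).
Equivalently, β = 1 − P(X ≥ 12) = 817437922121895041/819200000000000000.

817437922121895041/819200000000000000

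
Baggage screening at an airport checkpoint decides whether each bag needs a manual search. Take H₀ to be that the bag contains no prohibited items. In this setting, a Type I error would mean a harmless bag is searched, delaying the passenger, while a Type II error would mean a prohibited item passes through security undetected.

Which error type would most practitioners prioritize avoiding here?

Type II error

The Type II consequence (a prohibited item passes through security undetected) is more severe than the Type I consequence (a harmless bag is searched, delaying the passenger).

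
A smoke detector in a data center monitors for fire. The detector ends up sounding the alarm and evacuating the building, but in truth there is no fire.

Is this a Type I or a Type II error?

Type I error

The null hypothesis here is that there is no fire.
'Sounding the alarm and evacuating the building' corresponds to rejecting H₀.
H₀ was rejected but H₀ is true — a Type I error (false positive).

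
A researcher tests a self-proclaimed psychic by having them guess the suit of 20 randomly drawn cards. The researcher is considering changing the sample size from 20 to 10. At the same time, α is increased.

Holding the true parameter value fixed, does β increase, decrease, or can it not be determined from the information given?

The first change alone would make β increase; the second alone would make β decrease. Which effect dominates depends on the magnitudes, which are not given.

Cannot be determined from the information given.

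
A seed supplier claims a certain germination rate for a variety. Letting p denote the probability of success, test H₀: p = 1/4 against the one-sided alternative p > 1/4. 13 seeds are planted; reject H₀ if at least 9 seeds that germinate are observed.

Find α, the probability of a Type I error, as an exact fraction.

66379/67108864

Under H₀, Y ~ Binomial(13, 1/4), and α = P(Y ≥ 9).
Adding the binomial terms for j = 9 through 13 with p = 1/4 yields 66379/67108864.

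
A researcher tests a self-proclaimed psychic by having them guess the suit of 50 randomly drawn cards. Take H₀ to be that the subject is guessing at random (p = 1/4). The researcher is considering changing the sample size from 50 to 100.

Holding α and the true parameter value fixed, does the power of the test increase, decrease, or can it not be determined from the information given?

More data shrinks sampling variability; the test statistic under Ha concentrates further from the null value, making rejection more likely.
Since power = 1 − β and β decreases, power increases.

It increases.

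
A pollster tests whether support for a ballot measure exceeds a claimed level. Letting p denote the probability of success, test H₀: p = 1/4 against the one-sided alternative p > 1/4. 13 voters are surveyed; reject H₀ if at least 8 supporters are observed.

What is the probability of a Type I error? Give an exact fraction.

23695/4194304

The Type I error probability is α = P(X ≥ 8) computed under H₀, where X ~ Binomial(13, 1/4).
Adding the binomial terms for j = 8 through 13 with p = 1/4 yields 23695/4194304.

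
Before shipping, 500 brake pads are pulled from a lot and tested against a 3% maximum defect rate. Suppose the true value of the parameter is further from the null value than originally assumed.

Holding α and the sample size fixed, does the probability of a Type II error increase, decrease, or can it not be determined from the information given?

The further the true parameter sits from the null value, the more of the Ha sampling distribution falls in the rejection region.

It decreases.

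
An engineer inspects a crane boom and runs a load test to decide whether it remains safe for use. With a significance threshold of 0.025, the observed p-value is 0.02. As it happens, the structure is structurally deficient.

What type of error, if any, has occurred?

The conventional null hypothesis is that the structure meets the required load capacity (safe).
Since p = 0.02 < α = 0.025, H₀ is rejected.
H₀ is false (actually the structure is structurally deficient).
The decision matches the true state — no error.

Neither — the decision is correct.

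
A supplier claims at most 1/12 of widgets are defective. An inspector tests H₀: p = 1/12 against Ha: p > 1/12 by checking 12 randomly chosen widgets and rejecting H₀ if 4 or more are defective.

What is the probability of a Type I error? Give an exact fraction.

41104502839/2972033482752

α = P(reject H₀ | H₀ true) = P(S ≥ 4 | p = 1/12), S ~ Binomial(12, 1/12).
α = 1 − P(S ≤ 3) = 1 − 2930928979913/2972033482752 = 41104502839/2972033482752.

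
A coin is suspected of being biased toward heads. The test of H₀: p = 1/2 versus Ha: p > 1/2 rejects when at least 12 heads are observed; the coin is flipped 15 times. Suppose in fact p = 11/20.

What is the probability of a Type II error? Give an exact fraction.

A Type II error is failing to reject when Ha holds: with p = 11/20, β = P(Y ≤ 11).
Adding the binomial probabilities P(Y=0)+…+P(Y=11) at p = 11/20 gives 7844484964274060391/8192000000000000000.

7844484964274060391/8192000000000000000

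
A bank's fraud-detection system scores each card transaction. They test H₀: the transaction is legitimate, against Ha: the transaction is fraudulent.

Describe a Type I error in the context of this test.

A Type I error is rejecting H₀ when H₀ is true.
Here that means blocking the transaction and freezing the card when actually the transaction is legitimate.

A Type I error would mean concluding that the transaction is fraudulent when in fact the transaction is legitimate.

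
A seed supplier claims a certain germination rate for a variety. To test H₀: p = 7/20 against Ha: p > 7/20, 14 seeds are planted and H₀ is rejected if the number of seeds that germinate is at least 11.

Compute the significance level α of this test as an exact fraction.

Under H₀, X ~ Binomial(14, 7/20), and α = P(X ≥ 11).
Adding the binomial terms for j = 11 through 14 with p = 7/20 yields 906230596911073/819200000000000000.

906230596911073/819200000000000000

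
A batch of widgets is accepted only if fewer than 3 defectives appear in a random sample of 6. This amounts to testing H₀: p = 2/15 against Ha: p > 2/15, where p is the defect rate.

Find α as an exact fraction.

α = P(reject H₀ | H₀ true) = P(S ≥ 3 | p = 2/15), S ~ Binomial(6, 2/15).
α = 1 − P(S ≤ 2) = 1 − 2199197/2278125 = 78928/2278125.

78928/2278125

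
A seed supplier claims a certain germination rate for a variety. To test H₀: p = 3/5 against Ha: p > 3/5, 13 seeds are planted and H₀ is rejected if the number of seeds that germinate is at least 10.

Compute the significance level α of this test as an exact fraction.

Under H₀, X ~ Binomial(13, 3/5), and α = P(X ≥ 10).
Summing C(13,j)(3/5)^j(2/5)^{13−j} for j = 10,…,13 gives 41157153/244140625.

41157153/244140625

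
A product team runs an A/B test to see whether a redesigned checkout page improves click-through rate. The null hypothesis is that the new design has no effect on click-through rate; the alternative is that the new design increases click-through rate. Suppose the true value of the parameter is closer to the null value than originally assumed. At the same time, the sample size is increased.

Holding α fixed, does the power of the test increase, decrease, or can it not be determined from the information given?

The first change alone would make β increase; the second alone would make β decrease. Which effect dominates depends on the magnitudes, which are not given.
Since power = 1 − β, the effect on power is likewise indeterminate.

Cannot be determined from the information given.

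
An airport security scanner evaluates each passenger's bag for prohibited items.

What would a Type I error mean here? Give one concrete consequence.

With the conventional null hypothesis that the bag contains no prohibited items:
A Type I error is rejecting H₀ when H₀ is true.
Here that means flagging the bag for a manual search when actually the bag contains no prohibited items.

A Type I error would mean concluding that the bag contains a prohibited item when in fact the bag contains no prohibited items. Consequence: a harmless bag is searched, delaying the passenger.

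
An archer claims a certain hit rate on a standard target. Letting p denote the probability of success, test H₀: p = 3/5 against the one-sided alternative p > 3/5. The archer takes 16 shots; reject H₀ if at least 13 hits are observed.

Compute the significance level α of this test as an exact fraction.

The Type I error probability is α = P(X ≥ 13) computed under H₀, where X ~ Binomial(16, 3/5).
P(X ≥ 13) = Σ_{j=13}^{16} C(16,j)·(3/5)^j·(2/5)^{16-j} = 1988120781/30517578125.

1988120781/30517578125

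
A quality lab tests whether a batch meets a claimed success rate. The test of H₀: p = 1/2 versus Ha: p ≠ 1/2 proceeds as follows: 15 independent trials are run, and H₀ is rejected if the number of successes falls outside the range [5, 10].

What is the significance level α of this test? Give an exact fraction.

α = P(K ≤ 4 or K ≥ 11 | p = 1/2), K ~ Binomial(15, 1/2).
By symmetry, α = 2·P(K ≤ 4) = 2·(1 + 15 + 105 + 455 + 1365)/32768 = 3882/32768 = 1941/16384.

1941/16384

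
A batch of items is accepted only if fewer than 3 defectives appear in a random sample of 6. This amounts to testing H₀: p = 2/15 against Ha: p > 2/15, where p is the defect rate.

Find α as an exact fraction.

78928/2278125

Under H₀, K ~ Binomial(6, 2/15); the Type I error rate is P(K ≥ 3).
Computing the lower-tail complement: 1 − 2199197/2278125 = 78928/2278125.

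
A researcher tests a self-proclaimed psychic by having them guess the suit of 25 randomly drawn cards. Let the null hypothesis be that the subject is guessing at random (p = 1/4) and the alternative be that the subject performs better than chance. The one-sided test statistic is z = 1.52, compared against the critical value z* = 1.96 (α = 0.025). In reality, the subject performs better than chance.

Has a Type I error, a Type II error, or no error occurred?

Type II error

Since z = 1.52 ≤ z* = 1.96, H₀ is not rejected.
H₀ is false (actually the subject performs better than chance).
Failing to reject a false H₀ is a Type II error.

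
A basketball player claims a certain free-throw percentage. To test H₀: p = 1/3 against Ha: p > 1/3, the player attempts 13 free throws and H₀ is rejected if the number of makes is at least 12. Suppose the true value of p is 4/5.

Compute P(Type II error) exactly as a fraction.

935490453/1220703125

A Type II error is failing to reject when Ha holds: with p = 4/5, β = P(X ≤ 11).
Summing C(13,j)·(4/5)^j·(1/5)^{13-j} for j = 0..11 gives 935490453/1220703125.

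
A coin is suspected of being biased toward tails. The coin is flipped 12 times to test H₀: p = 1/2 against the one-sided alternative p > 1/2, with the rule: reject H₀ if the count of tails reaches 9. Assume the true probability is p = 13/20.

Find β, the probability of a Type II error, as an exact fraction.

A Type II error is failing to reject when Ha holds: with p = 13/20, β = P(X ≤ 8).
Summing C(12,j)·(13/20)^j·(7/20)^{12-j} for j = 0..8 gives 535222111290433/819200000000000.

535222111290433/819200000000000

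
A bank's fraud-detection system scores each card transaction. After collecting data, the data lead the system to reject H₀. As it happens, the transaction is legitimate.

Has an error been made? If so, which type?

Type I error

The conventional null hypothesis here is that the transaction is legitimate.
H₀ was rejected, but H₀ is actually true.
Rejecting a true null hypothesis is a Type I error (false positive).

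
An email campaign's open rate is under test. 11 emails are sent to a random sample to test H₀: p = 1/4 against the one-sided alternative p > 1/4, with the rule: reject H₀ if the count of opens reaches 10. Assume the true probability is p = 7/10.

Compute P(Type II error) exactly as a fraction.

2217524751/2500000000

Under the alternative p = 7/10, S ~ Binomial(11, 7/10); β is the probability the test does not reject, P(S < 10).
Equivalently, β = 1 − P(S ≥ 10) = 2217524751/2500000000.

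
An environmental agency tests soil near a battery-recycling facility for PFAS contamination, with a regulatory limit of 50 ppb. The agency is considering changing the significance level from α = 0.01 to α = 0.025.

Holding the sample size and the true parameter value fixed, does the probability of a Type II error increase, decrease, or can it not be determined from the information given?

It decreases.

With a larger α the critical value moves toward the center, so more of the Ha sampling distribution lies in the rejection region.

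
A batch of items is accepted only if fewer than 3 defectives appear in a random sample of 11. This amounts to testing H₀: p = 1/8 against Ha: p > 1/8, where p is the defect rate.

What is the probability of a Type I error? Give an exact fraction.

1285931725/8589934592

α = P(reject H₀ | H₀ true) = P(Y ≥ 3 | p = 1/8), Y ~ Binomial(11, 1/8).
α = 1 − P(Y ≤ 2) = 1 − 7304002867/8589934592 = 1285931725/8589934592.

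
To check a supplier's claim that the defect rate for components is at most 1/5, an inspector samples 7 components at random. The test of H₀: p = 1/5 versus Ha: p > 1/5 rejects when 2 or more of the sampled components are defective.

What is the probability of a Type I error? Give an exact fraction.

33069/78125

The significance level is the probability, assuming p = 1/5, of seeing 2 or more defectives in 7 draws.
Via the complement, α = 1 − Σ_{j=0}^{1} C(7,j)(1/5)^j(4/5)^{7-j} = 33069/78125.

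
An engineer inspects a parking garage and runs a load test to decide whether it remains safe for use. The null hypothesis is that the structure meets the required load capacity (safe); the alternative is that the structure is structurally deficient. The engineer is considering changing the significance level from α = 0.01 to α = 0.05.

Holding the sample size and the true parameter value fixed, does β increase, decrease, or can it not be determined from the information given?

A larger α widens the rejection region, so when the alternative is true more outcomes lead to rejection — failing to reject becomes less likely.

It decreases.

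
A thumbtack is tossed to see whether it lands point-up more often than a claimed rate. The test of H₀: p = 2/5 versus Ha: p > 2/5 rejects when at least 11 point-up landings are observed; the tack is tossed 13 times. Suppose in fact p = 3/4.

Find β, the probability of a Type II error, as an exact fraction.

A Type II error is failing to reject when Ha holds: with p = 3/4, β = P(S ≤ 10).
Summing C(13,j)·(3/4)^j·(1/4)^{13-j} for j = 0..10 gives 22394171/33554432.

22394171/33554432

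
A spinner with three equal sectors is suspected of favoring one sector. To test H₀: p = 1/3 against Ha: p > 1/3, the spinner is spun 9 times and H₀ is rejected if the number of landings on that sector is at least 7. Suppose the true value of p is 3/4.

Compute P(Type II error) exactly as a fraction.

13085/32768

Under the alternative p = 3/4, X ~ Binomial(9, 3/4); β is the probability the test does not reject, P(X < 7).
Adding the binomial probabilities P(X=0)+…+P(X=6) at p = 3/4 gives 13085/32768.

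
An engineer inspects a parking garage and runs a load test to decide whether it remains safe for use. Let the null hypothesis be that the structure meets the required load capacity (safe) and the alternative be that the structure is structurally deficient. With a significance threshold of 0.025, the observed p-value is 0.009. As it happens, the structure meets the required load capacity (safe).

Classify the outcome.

Type I error

Since p = 0.009 < α = 0.025, H₀ is rejected.
H₀ is true (actually the structure meets the required load capacity (safe)).
Rejecting a true H₀ is a Type I error.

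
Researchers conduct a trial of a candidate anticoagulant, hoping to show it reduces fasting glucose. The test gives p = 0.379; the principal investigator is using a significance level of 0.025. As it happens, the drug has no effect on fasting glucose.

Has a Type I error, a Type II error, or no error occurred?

No error (correct decision).

The conventional null hypothesis is that the drug has no effect on fasting glucose.
Since p = 0.379 ≥ α = 0.025, H₀ is not rejected.
H₀ is true (actually the drug has no effect on fasting glucose).
The decision matches the true state — no error.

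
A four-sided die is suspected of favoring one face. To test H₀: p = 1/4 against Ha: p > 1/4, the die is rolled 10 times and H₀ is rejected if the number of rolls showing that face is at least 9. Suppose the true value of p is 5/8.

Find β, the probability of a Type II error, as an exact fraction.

1005382449/1073741824

A Type II error is failing to reject when Ha holds: with p = 5/8, β = P(Y ≤ 8).
Summing C(10,j)·(5/8)^j·(3/8)^{10-j} for j = 0..8 gives 1005382449/1073741824.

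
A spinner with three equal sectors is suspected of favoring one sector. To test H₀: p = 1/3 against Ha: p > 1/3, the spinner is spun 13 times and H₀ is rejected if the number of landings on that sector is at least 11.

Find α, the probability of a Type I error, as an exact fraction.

113/531441

The Type I error probability is α = P(S ≥ 11) computed under H₀, where S ~ Binomial(13, 1/3).
Summing C(13,j)(1/3)^j(2/3)^{13−j} for j = 11,…,13 gives 113/531441.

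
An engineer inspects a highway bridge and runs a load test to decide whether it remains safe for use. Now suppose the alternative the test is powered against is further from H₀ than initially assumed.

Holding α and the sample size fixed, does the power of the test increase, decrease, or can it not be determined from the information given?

The further the true parameter sits from the null value, the more of the Ha sampling distribution falls in the rejection region.
Since power = 1 − β and β decreases, power increases.

It increases.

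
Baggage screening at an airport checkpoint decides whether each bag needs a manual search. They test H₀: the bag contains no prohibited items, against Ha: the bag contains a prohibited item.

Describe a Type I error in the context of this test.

A Type I error would mean concluding that the bag contains a prohibited item when in fact the bag contains no prohibited items.

A Type I error is rejecting H₀ when H₀ is true.
Here that means flagging the bag for a manual search when actually the bag contains no prohibited items.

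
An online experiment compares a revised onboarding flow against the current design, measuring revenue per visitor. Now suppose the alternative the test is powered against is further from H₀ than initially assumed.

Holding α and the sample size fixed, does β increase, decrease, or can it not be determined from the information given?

It decreases.

A bigger departure from H₀ is easier for the test to detect, so it fails to reject less often.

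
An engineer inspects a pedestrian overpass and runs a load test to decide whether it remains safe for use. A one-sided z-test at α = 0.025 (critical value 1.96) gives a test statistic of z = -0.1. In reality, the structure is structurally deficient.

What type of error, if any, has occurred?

The conventional null hypothesis is that the structure meets the required load capacity (safe).
Since z = -0.1 ≤ z* = 1.96, H₀ is not rejected.
H₀ is false (actually the structure is structurally deficient).
Failing to reject a false H₀ is a Type II error.

Type II error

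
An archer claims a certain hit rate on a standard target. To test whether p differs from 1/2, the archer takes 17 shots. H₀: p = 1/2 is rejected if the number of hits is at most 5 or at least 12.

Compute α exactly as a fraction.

Under H₀, S ~ Binomial(17, 1/2); α is the probability of landing in either tail, P(S ≤ 5) + P(S ≥ 12).
Each tail has probability (1 + 17 + 136 + 680 + 2380 + 6188)/131072; doubling gives α = 18804/131072 = 4701/32768.

4701/32768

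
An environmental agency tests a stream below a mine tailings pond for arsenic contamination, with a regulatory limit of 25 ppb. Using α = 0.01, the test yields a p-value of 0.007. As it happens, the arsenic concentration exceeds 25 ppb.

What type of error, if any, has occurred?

Neither — the decision is correct.

The conventional null hypothesis is that the arsenic concentration is at or below 25 ppb (safe).
Since p = 0.007 < α = 0.01, H₀ is rejected.
H₀ is false (actually the arsenic concentration exceeds 25 ppb).
The decision matches the true state — no error.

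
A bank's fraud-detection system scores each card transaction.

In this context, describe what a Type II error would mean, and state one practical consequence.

With the conventional null hypothesis that the transaction is legitimate:
A Type II error is failing to reject H₀ when H₀ is false.
Here that means approving the transaction when actually the transaction is fraudulent.

A Type II error would mean concluding that the transaction is legitimate (or at least failing to establish that the transaction is fraudulent) when in fact the transaction is fraudulent. Consequence: a fraudulent charge goes through and the bank absorbs the loss.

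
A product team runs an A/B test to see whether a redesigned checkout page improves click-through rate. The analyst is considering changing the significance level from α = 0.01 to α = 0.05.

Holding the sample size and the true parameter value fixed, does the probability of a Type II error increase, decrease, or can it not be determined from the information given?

It decreases.

Relaxing α lowers the evidence threshold; under Ha, outcomes that previously fell short now trigger rejection.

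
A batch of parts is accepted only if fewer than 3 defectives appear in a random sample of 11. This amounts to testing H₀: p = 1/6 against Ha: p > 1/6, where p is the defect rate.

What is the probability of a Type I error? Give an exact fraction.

3671303/13436928

The significance level is the probability, assuming p = 1/6, of seeing 3 or more defectives in 11 draws.
Via the complement, α = 1 − Σ_{j=0}^{2} C(11,j)(1/6)^j(5/6)^{11-j} = 3671303/13436928.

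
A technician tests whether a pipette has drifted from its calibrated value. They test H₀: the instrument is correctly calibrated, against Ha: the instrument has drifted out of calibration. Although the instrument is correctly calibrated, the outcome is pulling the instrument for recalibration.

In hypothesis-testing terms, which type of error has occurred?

'Pulling the instrument for recalibration' corresponds to rejecting H₀.
H₀ was rejected but H₀ is true — a Type I error (false positive).

Type I error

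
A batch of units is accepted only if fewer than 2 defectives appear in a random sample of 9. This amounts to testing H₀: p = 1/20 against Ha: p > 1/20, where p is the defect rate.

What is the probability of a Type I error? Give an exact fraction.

9115058713/128000000000

Under H₀, Y ~ Binomial(9, 1/20); the Type I error rate is P(Y ≥ 2).
Via the complement, α = 1 − Σ_{j=0}^{1} C(9,j)(1/20)^j(19/20)^{9-j} = 9115058713/128000000000.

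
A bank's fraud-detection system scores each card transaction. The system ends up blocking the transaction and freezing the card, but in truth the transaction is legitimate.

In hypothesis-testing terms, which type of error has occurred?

Type I error

The null hypothesis here is that the transaction is legitimate.
'Blocking the transaction and freezing the card' corresponds to rejecting H₀.
H₀ was rejected but H₀ is true — a Type I error (false positive).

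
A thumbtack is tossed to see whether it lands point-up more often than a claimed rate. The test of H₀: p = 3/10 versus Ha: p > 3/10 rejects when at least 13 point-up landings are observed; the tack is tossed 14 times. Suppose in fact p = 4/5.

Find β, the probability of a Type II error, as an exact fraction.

4895556073/6103515625

β = P(fail to reject H₀ | Ha true) = P(S ≤ 12 | p = 4/5), S ~ Binomial(14, 4/5).
Summing C(14,j)·(4/5)^j·(1/5)^{14-j} for j = 0..12 gives 4895556073/6103515625.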